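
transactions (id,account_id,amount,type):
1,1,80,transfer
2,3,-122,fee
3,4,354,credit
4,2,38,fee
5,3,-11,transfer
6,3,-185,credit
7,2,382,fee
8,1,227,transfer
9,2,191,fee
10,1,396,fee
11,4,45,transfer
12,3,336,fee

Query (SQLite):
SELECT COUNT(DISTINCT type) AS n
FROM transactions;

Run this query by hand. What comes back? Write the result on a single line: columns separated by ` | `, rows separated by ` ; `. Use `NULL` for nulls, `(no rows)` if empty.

Count distinct non-NULL type values.

3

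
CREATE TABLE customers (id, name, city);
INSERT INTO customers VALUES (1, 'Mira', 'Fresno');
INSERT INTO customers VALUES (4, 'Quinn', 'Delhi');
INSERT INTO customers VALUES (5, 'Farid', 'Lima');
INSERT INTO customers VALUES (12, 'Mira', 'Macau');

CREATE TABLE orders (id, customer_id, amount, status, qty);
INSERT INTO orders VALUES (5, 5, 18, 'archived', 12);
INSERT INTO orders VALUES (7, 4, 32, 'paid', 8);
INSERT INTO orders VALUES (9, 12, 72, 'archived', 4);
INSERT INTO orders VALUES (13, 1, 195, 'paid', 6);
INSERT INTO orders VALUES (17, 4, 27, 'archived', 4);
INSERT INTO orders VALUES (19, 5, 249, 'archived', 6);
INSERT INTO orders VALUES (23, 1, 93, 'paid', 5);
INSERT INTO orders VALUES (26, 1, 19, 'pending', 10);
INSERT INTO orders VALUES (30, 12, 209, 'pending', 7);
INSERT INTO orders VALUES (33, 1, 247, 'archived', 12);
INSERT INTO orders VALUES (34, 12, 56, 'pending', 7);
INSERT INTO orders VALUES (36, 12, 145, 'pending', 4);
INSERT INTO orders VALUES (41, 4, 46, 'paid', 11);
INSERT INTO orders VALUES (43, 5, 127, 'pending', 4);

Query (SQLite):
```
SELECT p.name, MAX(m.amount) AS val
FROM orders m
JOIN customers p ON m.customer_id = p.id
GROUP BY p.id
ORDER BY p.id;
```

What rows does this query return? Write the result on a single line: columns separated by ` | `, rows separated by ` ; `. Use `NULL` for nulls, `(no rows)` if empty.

Mira | 247 ; Quinn | 46 ; Farid | 249 ; Mira | 209

Join each orders row to its customers via customer_id.
Group joined rows by customers.id; compute MAX(m.amount) per group.
  1: ids {13, 23, 26, 33} → MAX(m.amount)=247
  4: ids {7, 17, 41} → MAX(m.amount)=46
  5: ids {5, 19, 43} → MAX(m.amount)=249
  12: ids {9, 30, 34, 36} → MAX(m.amount)=209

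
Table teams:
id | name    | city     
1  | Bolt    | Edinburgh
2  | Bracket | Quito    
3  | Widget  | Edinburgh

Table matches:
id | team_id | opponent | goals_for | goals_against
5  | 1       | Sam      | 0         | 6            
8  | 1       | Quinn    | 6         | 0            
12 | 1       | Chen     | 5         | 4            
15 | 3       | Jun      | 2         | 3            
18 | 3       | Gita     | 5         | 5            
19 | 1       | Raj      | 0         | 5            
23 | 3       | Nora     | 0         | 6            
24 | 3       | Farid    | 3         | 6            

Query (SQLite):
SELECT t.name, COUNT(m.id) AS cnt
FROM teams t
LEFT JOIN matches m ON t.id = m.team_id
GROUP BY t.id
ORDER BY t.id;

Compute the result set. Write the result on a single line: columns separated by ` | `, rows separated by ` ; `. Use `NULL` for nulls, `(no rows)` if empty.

LEFT JOIN keeps every teams row; unmatched ones get NULL for matches columns.
Group by teams.id and compute COUNT(m.id). COUNT(col) of an all-NULL group is 0.
  1: ids {5, 8, 12, 19} → COUNT(m.id)=4
  2: ids {—} → COUNT(m.id)=0
  3: ids {15, 18, 23, 24} → COUNT(m.id)=4

Bolt | 4 ; Bracket | 0 ; Widget | 4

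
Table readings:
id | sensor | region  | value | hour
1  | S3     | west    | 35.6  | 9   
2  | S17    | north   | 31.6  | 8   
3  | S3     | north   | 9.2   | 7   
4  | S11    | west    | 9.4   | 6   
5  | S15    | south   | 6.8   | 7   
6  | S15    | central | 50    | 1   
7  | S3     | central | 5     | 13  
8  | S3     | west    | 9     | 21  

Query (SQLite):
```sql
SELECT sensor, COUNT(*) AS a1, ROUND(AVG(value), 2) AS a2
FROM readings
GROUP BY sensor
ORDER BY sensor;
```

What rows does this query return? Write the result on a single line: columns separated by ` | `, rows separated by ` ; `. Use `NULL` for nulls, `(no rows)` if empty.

S11 | 1 | 9.4 ; S15 | 2 | 28.4 ; S17 | 1 | 31.6 ; S3 | 4 | 14.7

Group readings by sensor.
Per group compute: COUNT(*), ROUND(AVG(value), 2).
  S11: ids {4} → COUNT(*)=1, ROUND(AVG(value), 2)=9.4
  S15: ids {5, 6} → COUNT(*)=2, ROUND(AVG(value), 2)=28.4
  S17: ids {2} → COUNT(*)=1, ROUND(AVG(value), 2)=31.6
  S3: ids {1, 3, 7, 8} → COUNT(*)=4, ROUND(AVG(value), 2)=14.7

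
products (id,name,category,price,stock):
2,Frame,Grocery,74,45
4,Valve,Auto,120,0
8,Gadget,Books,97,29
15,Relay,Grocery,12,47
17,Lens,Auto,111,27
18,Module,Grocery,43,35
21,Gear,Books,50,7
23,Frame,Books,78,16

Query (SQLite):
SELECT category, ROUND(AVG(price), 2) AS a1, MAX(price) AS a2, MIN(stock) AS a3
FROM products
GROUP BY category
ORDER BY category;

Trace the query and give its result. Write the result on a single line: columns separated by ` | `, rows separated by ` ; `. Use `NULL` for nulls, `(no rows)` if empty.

Auto | 115.5 | 120 | 0 ; Books | 75 | 97 | 7 ; Grocery | 43 | 74 | 35

Group products by category.
Per group compute: ROUND(AVG(price), 2), MAX(price), MIN(stock).
  Auto: ids {4, 17} → ROUND(AVG(price), 2)=115.5, MAX(price)=120, MIN(stock)=0
  Books: ids {8, 21, 23} → ROUND(AVG(price), 2)=75, MAX(price)=97, MIN(stock)=7
  Grocery: ids {2, 15, 18} → ROUND(AVG(price), 2)=43, MAX(price)=74, MIN(stock)=35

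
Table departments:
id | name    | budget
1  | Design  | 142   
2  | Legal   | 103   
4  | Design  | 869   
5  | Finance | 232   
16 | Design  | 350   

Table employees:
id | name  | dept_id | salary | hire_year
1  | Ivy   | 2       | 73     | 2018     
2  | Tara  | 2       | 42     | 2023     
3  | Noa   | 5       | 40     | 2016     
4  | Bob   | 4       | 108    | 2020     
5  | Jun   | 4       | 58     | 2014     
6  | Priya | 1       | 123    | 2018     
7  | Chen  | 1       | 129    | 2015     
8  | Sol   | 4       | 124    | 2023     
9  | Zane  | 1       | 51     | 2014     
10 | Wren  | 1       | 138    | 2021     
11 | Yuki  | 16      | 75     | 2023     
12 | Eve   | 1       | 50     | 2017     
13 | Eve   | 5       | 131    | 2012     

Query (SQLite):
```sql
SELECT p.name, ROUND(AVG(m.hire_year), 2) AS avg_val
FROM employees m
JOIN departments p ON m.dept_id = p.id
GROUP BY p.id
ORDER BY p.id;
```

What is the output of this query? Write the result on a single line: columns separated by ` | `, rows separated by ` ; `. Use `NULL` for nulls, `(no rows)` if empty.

Design | 2017 ; Legal | 2020.5 ; Design | 2019 ; Finance | 2014 ; Design | 2023

Join each employees row to its departments via dept_id.
Group joined rows by departments.id; compute ROUND(AVG(m.hire_year), 2) per group.
  1: ids {6, 7, 9, 10, 12} → ROUND(AVG(m.hire_year), 2)=2017
  2: ids {1, 2} → ROUND(AVG(m.hire_year), 2)=2020.5
  4: ids {4, 5, 8} → ROUND(AVG(m.hire_year), 2)=2019
  5: ids {3, 13} → ROUND(AVG(m.hire_year), 2)=2014
  16: ids {11} → ROUND(AVG(m.hire_year), 2)=2023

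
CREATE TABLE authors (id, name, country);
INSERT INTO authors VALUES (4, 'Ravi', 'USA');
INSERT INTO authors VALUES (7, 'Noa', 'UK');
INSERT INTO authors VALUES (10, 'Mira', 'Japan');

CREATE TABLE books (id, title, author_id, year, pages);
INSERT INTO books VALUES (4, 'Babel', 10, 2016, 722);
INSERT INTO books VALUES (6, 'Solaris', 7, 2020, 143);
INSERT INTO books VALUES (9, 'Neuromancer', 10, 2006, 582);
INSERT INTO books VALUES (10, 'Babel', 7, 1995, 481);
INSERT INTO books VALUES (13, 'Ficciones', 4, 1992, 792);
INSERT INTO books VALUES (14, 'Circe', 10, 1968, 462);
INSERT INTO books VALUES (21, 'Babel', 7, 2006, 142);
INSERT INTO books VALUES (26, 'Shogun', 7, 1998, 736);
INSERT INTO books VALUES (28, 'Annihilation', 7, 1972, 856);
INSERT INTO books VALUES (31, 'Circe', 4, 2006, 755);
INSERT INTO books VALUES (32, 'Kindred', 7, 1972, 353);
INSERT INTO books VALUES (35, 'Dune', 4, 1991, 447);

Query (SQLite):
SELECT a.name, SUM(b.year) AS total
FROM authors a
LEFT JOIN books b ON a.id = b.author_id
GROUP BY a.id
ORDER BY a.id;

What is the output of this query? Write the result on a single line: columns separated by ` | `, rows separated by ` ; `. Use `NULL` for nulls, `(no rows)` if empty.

Ravi | 5989 ; Noa | 11963 ; Mira | 5990

LEFT JOIN keeps every authors row; unmatched ones get NULL for books columns.
Group by authors.id and compute SUM(b.year). SUM over an all-NULL group is NULL.
  4: ids {13, 31, 35} → SUM(b.year)=5989
  7: ids {6, 10, 21, 26, 28, 32} → SUM(b.year)=11963
  10: ids {4, 9, 14} → SUM(b.year)=5990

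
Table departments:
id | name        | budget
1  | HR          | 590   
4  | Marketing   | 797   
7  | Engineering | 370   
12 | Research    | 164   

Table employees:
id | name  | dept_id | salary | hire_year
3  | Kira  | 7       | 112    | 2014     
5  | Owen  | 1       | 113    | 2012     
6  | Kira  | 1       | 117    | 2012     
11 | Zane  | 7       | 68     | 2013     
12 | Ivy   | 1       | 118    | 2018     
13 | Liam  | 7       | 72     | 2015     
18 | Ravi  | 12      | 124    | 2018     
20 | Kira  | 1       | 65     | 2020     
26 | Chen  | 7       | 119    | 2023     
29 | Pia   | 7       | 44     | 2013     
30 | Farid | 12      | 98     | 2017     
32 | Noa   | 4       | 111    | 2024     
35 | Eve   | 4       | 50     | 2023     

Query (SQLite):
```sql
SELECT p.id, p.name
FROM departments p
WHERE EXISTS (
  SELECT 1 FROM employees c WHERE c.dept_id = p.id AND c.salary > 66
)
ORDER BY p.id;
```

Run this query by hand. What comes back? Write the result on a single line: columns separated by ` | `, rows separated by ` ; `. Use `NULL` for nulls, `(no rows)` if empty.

1 | HR ; 4 | Marketing ; 7 | Engineering ; 12 | Research

For each departments row, check whether any employees with matching dept_id has salary > 66.
Keep rows where that is true.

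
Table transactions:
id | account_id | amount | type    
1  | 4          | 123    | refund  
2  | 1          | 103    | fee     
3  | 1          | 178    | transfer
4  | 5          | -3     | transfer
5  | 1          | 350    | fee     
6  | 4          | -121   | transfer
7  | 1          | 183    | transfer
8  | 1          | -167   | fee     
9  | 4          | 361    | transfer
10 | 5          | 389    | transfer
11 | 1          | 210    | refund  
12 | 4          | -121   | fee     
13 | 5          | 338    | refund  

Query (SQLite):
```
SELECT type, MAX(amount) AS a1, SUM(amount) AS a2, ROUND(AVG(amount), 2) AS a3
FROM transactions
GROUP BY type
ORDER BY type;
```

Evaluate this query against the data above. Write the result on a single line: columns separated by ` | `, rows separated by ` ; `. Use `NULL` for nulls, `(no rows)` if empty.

Group transactions by type.
Per group compute: MAX(amount), SUM(amount), ROUND(AVG(amount), 2).
  fee: ids {2, 5, 8, 12} → MAX(amount)=350, SUM(amount)=165, ROUND(AVG(amount), 2)=41.25
  refund: ids {1, 11, 13} → MAX(amount)=338, SUM(amount)=671, ROUND(AVG(amount), 2)=223.67
  transfer: ids {3, 4, 6, 7, 9, 10} → MAX(amount)=389, SUM(amount)=987, ROUND(AVG(amount), 2)=164.5

fee | 350 | 165 | 41.25 ; refund | 338 | 671 | 223.67 ; transfer | 389 | 987 | 164.5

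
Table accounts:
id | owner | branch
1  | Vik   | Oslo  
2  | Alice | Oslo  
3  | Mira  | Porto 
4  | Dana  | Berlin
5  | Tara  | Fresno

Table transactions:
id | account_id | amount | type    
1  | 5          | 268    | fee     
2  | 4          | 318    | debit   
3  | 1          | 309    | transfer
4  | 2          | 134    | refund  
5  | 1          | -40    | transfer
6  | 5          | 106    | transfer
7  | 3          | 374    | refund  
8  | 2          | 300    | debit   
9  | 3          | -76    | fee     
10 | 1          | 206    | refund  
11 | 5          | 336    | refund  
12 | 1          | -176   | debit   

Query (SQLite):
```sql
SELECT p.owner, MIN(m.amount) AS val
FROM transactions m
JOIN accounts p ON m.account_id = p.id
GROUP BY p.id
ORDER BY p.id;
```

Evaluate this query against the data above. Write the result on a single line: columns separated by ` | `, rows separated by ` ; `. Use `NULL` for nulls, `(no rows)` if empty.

Join each transactions row to its accounts via account_id.
Group joined rows by accounts.id; compute MIN(m.amount) per group.
  1: ids {3, 5, 10, 12} → MIN(m.amount)=-176
  2: ids {4, 8} → MIN(m.amount)=134
  3: ids {7, 9} → MIN(m.amount)=-76
  4: ids {2} → MIN(m.amount)=318
  5: ids {1, 6, 11} → MIN(m.amount)=106

Vik | -176 ; Alice | 134 ; Mira | -76 ; Dana | 318 ; Tara | 106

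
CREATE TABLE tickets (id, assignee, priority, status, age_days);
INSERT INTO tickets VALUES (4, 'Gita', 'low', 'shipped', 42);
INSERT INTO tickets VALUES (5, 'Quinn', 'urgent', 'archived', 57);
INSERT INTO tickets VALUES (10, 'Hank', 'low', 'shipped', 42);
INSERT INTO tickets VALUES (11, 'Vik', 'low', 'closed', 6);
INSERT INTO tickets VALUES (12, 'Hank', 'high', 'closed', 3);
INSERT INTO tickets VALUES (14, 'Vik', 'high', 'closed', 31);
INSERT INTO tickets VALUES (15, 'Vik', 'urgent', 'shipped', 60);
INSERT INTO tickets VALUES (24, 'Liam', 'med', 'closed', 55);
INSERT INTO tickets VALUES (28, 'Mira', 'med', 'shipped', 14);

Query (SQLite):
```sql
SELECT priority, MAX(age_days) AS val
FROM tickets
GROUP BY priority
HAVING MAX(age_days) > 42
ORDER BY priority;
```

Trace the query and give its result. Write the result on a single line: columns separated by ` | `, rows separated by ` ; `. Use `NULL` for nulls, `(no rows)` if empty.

med | 55 ; urgent | 60

Partition tickets by priority; compute MAX(age_days) within each group.
HAVING: keep groups where MAX(age_days) > 42.
  high: ids {12, 14} → MAX(age_days)=31
  low: ids {4, 10, 11} → MAX(age_days)=42
  med: ids {24, 28} → MAX(age_days)=55
  urgent: ids {5, 15} → MAX(age_days)=60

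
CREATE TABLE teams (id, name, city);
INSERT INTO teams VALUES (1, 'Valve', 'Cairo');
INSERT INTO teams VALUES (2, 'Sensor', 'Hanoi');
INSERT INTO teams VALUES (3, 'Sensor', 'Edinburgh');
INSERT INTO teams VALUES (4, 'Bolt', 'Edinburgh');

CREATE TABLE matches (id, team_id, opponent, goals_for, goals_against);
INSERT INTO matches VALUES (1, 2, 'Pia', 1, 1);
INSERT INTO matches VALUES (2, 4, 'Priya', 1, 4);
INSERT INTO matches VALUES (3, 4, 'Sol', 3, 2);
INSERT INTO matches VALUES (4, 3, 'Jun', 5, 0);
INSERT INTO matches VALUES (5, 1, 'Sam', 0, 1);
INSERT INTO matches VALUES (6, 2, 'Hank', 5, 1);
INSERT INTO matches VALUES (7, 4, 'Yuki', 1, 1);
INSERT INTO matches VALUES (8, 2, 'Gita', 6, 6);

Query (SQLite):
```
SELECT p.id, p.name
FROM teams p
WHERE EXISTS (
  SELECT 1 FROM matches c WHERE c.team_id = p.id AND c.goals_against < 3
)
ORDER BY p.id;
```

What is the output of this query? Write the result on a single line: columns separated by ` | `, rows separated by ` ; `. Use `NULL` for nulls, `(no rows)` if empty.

1 | Valve ; 2 | Sensor ; 3 | Sensor ; 4 | Bolt

For each teams row, check whether any matches with matching team_id has goals_against < 3.
Keep rows where that is true.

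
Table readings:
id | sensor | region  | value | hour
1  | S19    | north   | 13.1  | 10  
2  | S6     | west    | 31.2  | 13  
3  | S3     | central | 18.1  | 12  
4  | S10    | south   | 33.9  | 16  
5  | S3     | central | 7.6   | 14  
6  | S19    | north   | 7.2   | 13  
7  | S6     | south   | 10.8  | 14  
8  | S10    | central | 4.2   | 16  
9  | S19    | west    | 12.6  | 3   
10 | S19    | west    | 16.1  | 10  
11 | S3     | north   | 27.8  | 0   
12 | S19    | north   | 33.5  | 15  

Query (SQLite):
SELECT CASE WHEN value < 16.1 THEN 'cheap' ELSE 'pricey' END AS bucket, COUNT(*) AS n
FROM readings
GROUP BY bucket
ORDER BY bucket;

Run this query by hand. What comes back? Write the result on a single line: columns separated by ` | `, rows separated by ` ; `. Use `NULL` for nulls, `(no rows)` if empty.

Bucket rows by value < 16.1 → 'cheap' else 'pricey'; count each bucket.

cheap | 6 ; pricey | 6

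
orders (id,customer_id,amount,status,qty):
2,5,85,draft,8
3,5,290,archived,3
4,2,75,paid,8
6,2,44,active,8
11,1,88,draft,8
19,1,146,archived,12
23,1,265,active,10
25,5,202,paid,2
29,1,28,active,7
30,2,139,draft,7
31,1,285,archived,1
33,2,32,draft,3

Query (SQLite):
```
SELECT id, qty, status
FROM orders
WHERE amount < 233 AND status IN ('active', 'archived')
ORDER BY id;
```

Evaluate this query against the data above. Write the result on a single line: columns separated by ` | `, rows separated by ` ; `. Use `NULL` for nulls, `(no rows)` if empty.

amount < 233: ids {2, 4, 6, 11, 19, 25, 29, 30, 33}
status IN ('active', 'archived'): ids {3, 6, 19, 23, 29, 31}
Combine with AND.

6 | 8 | active ; 19 | 12 | archived ; 29 | 7 | active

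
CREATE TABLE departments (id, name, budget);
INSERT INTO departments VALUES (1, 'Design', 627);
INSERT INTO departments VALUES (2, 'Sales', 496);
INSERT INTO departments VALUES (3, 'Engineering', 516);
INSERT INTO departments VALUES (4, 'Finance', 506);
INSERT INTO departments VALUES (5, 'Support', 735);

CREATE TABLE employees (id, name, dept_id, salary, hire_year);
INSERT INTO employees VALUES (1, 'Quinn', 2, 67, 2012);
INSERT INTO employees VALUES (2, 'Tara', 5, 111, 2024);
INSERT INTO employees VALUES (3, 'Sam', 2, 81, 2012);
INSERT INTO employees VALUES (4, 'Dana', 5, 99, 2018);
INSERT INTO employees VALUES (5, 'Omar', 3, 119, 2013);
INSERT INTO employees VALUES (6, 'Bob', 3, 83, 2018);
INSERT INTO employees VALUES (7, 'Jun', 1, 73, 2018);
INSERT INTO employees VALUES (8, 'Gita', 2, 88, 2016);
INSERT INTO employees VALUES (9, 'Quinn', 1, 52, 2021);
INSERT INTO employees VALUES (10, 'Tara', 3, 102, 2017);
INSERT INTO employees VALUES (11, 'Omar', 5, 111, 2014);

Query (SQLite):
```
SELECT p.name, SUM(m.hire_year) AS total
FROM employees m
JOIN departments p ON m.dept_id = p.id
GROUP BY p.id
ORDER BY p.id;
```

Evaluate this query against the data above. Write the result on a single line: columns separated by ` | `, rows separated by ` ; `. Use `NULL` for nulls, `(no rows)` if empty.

Join each employees row to its departments via dept_id.
Group joined rows by departments.id; compute SUM(m.hire_year) per group.
  1: ids {7, 9} → SUM(m.hire_year)=4039
  2: ids {1, 3, 8} → SUM(m.hire_year)=6040
  3: ids {5, 6, 10} → SUM(m.hire_year)=6048
  5: ids {2, 4, 11} → SUM(m.hire_year)=6056

Design | 4039 ; Sales | 6040 ; Engineering | 6048 ; Support | 6056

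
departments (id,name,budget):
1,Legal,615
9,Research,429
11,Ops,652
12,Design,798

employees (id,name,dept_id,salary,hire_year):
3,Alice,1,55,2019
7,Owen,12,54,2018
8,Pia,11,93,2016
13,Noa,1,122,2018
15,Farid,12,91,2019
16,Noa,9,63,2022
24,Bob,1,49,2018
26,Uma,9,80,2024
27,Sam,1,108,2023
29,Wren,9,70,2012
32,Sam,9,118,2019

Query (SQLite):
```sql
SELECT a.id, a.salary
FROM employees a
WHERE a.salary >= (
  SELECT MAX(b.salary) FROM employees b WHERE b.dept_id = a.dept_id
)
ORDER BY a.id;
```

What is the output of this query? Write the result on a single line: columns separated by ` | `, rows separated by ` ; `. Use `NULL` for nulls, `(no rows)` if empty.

For each employees row a, compute MAX(salary) over rows sharing a.dept_id.
Keep row a if a.salary >= that per-group MAX.
  dept_id=1: MAX(salary) = 122
  dept_id=9: MAX(salary) = 118
  dept_id=11: MAX(salary) = 93
  dept_id=12: MAX(salary) = 91

8 | 93 ; 13 | 122 ; 15 | 91 ; 32 | 118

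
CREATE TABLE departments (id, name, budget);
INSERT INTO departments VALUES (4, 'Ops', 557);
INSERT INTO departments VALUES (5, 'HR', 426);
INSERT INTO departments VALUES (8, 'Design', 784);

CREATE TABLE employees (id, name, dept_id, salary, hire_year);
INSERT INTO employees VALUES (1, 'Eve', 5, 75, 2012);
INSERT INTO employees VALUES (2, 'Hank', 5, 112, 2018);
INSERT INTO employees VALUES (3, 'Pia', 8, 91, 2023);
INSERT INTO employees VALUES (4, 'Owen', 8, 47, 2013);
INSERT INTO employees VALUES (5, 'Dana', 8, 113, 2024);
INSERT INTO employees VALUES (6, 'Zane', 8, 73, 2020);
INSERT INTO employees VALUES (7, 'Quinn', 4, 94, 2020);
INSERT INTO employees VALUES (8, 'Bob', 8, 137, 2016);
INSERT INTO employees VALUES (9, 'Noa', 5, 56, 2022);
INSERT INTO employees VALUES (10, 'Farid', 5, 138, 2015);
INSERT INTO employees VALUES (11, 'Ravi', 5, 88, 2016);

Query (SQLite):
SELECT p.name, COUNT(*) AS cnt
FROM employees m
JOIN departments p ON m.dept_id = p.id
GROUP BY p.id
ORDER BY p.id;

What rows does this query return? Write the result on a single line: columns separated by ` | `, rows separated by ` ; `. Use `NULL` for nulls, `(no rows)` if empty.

Ops | 1 ; HR | 5 ; Design | 5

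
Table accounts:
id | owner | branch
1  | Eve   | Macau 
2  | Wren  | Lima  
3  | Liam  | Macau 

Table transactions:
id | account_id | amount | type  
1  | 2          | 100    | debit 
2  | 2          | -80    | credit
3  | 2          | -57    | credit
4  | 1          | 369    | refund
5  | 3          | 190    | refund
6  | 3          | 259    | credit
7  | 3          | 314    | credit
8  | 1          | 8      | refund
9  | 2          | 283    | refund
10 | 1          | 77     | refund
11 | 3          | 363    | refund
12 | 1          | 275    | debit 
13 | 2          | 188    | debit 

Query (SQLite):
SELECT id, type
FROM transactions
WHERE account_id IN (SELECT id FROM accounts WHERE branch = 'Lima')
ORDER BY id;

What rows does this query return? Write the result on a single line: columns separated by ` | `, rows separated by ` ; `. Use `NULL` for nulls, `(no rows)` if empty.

Inner query: accounts.id where branch = 'Lima'.
Outer: keep transactions rows whose account_id is in that set.
Inner query → {2}

1 | debit ; 2 | credit ; 3 | credit ; 9 | refund ; 13 | debit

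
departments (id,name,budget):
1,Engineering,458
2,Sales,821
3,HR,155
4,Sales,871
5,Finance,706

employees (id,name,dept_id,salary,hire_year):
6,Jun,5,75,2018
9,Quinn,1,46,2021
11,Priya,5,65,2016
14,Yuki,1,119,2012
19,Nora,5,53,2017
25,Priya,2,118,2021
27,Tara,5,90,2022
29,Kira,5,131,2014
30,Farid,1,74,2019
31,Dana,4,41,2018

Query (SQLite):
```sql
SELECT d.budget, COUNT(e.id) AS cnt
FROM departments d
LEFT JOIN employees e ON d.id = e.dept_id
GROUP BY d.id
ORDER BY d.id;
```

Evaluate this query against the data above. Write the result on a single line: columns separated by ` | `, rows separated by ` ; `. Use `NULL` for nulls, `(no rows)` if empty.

LEFT JOIN keeps every departments row; unmatched ones get NULL for employees columns.
Group by departments.id and compute COUNT(e.id). COUNT(col) of an all-NULL group is 0.
  1: ids {9, 14, 30} → COUNT(e.id)=3
  2: ids {25} → COUNT(e.id)=1
  3: ids {—} → COUNT(e.id)=0
  4: ids {31} → COUNT(e.id)=1
  5: ids {6, 11, 19, 27, 29} → COUNT(e.id)=5

458 | 3 ; 821 | 1 ; 155 | 0 ; 871 | 1 ; 706 | 5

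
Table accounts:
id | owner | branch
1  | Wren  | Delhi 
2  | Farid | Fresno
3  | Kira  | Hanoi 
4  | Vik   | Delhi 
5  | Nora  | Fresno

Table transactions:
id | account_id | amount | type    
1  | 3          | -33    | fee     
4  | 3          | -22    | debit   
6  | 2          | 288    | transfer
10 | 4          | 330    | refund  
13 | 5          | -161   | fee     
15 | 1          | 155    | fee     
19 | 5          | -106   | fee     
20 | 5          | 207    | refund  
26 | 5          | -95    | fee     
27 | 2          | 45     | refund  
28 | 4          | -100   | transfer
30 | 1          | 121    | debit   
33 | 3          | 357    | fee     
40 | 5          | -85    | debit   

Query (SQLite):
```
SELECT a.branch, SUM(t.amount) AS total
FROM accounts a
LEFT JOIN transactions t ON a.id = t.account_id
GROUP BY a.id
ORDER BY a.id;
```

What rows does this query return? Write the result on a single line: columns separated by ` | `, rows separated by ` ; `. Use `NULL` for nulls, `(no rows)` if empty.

Delhi | 276 ; Fresno | 333 ; Hanoi | 302 ; Delhi | 230 ; Fresno | -240

LEFT JOIN keeps every accounts row; unmatched ones get NULL for transactions columns.
Group by accounts.id and compute SUM(t.amount). SUM over an all-NULL group is NULL.
  1: ids {15, 30} → SUM(t.amount)=276
  2: ids {6, 27} → SUM(t.amount)=333
  3: ids {1, 4, 33} → SUM(t.amount)=302
  4: ids {10, 28} → SUM(t.amount)=230
  5: ids {13, 19, 20, 26, 40} → SUM(t.amount)=-240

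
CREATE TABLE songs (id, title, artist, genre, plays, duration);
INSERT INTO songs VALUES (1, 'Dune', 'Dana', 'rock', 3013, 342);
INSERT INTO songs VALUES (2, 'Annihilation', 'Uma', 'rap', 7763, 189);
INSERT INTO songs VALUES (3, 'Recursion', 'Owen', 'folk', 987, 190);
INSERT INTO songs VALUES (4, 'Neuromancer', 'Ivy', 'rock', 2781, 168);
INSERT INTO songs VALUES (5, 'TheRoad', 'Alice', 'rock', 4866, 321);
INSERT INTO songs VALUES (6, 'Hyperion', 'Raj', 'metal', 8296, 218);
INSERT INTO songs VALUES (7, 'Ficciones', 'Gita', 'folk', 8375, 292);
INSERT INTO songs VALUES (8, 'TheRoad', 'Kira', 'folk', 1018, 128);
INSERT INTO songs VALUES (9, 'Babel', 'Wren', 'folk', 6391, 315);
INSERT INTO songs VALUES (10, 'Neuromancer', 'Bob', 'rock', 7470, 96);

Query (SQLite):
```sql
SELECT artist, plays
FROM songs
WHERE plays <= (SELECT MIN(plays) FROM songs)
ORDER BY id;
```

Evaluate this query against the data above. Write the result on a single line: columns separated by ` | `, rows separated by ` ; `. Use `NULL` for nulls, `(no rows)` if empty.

Owen | 987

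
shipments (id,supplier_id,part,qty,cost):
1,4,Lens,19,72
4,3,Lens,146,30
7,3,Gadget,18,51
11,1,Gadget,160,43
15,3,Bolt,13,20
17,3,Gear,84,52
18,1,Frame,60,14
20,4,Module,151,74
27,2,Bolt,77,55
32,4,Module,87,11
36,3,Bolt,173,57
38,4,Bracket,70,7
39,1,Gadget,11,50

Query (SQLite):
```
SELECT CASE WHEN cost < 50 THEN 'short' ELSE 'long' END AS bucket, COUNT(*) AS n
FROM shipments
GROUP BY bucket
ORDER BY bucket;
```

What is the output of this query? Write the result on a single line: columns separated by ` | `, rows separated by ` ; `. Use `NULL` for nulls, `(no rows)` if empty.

Bucket rows by cost < 50 → 'short' else 'long'; count each bucket.

long | 7 ; short | 6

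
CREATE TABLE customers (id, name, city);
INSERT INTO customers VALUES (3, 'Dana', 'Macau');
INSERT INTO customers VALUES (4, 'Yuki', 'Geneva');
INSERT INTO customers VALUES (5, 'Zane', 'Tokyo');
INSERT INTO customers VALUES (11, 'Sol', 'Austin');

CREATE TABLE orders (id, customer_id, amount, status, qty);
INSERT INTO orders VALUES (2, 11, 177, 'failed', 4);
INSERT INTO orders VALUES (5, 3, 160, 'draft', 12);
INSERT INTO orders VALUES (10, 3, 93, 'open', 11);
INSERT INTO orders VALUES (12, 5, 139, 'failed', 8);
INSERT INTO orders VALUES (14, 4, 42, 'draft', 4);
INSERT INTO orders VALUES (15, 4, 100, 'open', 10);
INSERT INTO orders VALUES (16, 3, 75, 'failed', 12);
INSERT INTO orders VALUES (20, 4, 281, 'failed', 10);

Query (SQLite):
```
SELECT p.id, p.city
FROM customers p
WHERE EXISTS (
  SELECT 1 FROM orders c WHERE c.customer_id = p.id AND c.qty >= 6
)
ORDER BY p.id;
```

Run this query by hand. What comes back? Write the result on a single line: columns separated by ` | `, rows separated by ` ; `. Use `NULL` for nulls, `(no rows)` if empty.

3 | Macau ; 4 | Geneva ; 5 | Tokyo

For each customers row, check whether any orders with matching customer_id has qty >= 6.
Keep rows where that is true.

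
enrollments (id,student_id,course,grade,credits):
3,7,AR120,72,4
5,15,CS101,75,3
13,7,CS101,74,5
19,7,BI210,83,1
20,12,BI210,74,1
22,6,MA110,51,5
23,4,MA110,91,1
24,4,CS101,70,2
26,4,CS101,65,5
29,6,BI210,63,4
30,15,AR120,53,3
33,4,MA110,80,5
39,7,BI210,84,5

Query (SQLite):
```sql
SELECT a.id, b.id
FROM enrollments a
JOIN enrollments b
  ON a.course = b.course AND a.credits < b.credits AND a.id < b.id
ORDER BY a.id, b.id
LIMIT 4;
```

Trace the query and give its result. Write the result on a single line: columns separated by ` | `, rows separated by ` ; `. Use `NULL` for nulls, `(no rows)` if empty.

5 | 13 ; 5 | 26 ; 19 | 29 ; 19 | 39

Pairs (a,b) with same course, a.credits < b.credits, a.id < b.id.
course groups: AR120:{3,30} BI210:{19,20,29,39} CS101:{5,13,24,26} MA110:{22,23,33}
Ordered by (a.id, b.id); first 4.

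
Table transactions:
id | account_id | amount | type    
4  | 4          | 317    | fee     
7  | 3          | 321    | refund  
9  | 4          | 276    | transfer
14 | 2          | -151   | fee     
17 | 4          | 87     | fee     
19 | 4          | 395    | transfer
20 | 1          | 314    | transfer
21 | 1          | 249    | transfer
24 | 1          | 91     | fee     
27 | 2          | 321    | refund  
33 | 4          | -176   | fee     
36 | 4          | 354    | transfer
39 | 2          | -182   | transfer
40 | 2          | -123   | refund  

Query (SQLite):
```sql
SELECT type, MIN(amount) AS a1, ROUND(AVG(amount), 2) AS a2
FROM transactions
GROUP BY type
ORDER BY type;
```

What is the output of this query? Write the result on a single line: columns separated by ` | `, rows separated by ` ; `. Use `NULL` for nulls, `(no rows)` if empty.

Group transactions by type.
Per group compute: MIN(amount), ROUND(AVG(amount), 2).
  fee: ids {4, 14, 17, 24, 33} → MIN(amount)=-176, ROUND(AVG(amount), 2)=33.6
  refund: ids {7, 27, 40} → MIN(amount)=-123, ROUND(AVG(amount), 2)=173
  transfer: ids {9, 19, 20, 21, 36, 39} → MIN(amount)=-182, ROUND(AVG(amount), 2)=234.33

fee | -176 | 33.6 ; refund | -123 | 173 ; transfer | -182 | 234.33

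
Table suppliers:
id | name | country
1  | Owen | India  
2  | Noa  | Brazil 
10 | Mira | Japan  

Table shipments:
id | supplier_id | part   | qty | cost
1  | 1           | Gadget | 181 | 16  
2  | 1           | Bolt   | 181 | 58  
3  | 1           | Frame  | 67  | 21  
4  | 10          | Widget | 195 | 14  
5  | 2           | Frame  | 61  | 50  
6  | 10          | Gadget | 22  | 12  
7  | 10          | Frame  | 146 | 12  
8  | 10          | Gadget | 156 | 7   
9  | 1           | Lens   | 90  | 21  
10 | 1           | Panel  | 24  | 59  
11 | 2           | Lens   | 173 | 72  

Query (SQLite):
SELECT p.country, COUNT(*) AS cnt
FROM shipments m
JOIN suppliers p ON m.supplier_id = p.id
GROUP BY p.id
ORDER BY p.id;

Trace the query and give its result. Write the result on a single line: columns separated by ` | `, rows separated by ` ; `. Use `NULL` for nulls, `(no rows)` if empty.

India | 5 ; Brazil | 2 ; Japan | 4

Join each shipments row to its suppliers via supplier_id.
Group joined rows by suppliers.id; compute COUNT(*) per group.
  1: ids {1, 2, 3, 9, 10} → COUNT(*)=5
  2: ids {5, 11} → COUNT(*)=2
  10: ids {4, 6, 7, 8} → COUNT(*)=4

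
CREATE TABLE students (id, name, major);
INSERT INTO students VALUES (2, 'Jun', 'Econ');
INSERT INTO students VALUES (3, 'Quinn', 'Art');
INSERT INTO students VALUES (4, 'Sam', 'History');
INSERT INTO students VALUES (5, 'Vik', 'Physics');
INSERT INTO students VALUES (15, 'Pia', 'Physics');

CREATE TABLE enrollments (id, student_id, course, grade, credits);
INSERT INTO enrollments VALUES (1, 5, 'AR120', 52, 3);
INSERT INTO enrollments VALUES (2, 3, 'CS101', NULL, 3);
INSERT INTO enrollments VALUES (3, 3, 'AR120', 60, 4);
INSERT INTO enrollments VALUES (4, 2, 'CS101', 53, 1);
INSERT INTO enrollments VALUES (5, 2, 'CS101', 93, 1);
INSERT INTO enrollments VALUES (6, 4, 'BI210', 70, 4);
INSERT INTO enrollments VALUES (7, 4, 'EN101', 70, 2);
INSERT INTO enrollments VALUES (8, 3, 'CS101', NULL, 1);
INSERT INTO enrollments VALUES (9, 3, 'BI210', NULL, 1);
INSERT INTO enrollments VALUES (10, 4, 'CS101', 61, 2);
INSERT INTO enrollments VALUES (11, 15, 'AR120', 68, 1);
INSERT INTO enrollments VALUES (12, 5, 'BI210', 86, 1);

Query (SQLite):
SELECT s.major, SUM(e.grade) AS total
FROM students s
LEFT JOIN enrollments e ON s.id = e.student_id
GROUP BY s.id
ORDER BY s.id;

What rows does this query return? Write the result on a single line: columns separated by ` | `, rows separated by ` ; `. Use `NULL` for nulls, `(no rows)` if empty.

LEFT JOIN keeps every students row; unmatched ones get NULL for enrollments columns.
Group by students.id and compute SUM(e.grade). SUM over an all-NULL group is NULL.
  2: ids {4, 5} → SUM(e.grade)=146
  3: ids {2, 3, 8, 9} → SUM(e.grade)=60
  4: ids {6, 7, 10} → SUM(e.grade)=201
  5: ids {1, 12} → SUM(e.grade)=138
  15: ids {11} → SUM(e.grade)=68

Econ | 146 ; Art | 60 ; History | 201 ; Physics | 138 ; Physics | 68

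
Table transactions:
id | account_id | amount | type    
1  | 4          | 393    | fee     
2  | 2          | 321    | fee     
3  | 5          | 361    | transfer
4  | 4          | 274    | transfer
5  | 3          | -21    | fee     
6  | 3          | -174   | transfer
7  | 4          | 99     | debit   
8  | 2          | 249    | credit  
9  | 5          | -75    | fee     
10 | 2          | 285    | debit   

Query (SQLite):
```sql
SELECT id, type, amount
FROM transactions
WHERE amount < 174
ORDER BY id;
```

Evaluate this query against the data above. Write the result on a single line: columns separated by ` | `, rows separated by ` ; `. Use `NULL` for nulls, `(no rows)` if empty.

amount < 174: ids {5, 6, 7, 9}

5 | fee | -21 ; 6 | transfer | -174 ; 7 | debit | 99 ; 9 | fee | -75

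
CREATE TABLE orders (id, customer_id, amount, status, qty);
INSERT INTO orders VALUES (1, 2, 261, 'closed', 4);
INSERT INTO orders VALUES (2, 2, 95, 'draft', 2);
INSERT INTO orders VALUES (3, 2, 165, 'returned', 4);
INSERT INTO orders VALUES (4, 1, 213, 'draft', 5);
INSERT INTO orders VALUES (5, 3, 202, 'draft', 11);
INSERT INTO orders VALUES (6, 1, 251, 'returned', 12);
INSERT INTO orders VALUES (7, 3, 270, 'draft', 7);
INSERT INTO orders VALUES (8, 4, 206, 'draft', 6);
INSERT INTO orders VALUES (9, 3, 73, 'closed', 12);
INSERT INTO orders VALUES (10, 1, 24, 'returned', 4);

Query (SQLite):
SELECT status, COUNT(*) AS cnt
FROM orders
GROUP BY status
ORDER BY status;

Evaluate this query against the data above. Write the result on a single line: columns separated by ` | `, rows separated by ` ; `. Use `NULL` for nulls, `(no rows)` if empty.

closed | 2 ; draft | 5 ; returned | 3

Partition orders by status; compute COUNT(*) within each group.
  closed: ids {1, 9} → COUNT(*)=2
  draft: ids {2, 4, 5, 7, 8} → COUNT(*)=5
  returned: ids {3, 6, 10} → COUNT(*)=3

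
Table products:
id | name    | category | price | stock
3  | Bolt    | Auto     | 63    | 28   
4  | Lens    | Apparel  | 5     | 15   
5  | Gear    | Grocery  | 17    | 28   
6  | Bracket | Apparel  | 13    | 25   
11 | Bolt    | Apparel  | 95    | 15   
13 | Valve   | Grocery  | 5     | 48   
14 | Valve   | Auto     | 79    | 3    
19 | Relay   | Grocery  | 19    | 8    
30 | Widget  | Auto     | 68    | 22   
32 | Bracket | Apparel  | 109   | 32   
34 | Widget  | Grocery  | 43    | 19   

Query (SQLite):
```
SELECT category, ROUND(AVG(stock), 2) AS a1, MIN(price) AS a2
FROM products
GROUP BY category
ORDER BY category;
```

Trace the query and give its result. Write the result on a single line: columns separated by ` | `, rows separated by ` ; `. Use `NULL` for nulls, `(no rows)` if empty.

Group products by category.
Per group compute: ROUND(AVG(stock), 2), MIN(price).
  Apparel: ids {4, 6, 11, 32} → ROUND(AVG(stock), 2)=21.75, MIN(price)=5
  Auto: ids {3, 14, 30} → ROUND(AVG(stock), 2)=17.67, MIN(price)=63
  Grocery: ids {5, 13, 19, 34} → ROUND(AVG(stock), 2)=25.75, MIN(price)=5

Apparel | 21.75 | 5 ; Auto | 17.67 | 63 ; Grocery | 25.75 | 5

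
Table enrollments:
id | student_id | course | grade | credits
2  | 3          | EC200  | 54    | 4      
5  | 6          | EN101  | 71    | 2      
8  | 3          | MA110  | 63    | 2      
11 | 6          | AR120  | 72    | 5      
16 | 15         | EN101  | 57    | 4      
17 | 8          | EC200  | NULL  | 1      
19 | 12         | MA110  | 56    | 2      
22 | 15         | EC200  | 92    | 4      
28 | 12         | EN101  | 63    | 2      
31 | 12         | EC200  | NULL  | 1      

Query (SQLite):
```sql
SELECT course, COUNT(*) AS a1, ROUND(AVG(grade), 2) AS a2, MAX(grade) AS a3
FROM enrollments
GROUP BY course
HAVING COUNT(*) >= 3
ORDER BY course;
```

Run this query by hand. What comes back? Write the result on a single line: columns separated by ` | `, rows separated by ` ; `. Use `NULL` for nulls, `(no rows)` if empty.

Group enrollments by course.
Per group compute: COUNT(*), ROUND(AVG(grade), 2), MAX(grade).
HAVING: drop groups with fewer than 3 rows.
  AR120: ids {11} → COUNT(*)=1, ROUND(AVG(grade), 2)=72, MAX(grade)=72
  EC200: ids {2, 17, 22, 31} → COUNT(*)=4, ROUND(AVG(grade), 2)=73, MAX(grade)=92
  EN101: ids {5, 16, 28} → COUNT(*)=3, ROUND(AVG(grade), 2)=63.67, MAX(grade)=71
  MA110: ids {8, 19} → COUNT(*)=2, ROUND(AVG(grade), 2)=59.5, MAX(grade)=63

EC200 | 4 | 73 | 92 ; EN101 | 3 | 63.67 | 71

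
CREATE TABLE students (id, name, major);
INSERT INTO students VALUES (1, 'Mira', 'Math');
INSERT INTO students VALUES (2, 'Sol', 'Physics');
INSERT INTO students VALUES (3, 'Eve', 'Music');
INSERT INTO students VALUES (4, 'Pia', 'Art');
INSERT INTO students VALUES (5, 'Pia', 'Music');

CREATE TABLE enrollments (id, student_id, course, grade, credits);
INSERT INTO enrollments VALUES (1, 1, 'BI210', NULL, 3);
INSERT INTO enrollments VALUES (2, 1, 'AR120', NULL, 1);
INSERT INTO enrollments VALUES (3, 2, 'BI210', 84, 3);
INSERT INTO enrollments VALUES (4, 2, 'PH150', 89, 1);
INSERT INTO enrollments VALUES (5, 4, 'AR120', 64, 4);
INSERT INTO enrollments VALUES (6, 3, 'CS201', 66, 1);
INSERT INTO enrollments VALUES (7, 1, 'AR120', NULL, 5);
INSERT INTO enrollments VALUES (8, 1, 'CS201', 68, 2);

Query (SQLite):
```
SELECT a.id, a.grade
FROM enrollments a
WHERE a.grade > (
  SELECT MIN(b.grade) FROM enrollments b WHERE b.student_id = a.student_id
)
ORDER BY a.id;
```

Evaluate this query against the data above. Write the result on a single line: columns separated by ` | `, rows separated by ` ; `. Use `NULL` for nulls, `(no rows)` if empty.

For each enrollments row a, compute MIN(grade) over rows sharing a.student_id.
Keep row a if a.grade > that per-group MIN.
  student_id=1: MIN(grade) = 68
  student_id=2: MIN(grade) = 84
  student_id=3: MIN(grade) = 66
  student_id=4: MIN(grade) = 64

4 | 89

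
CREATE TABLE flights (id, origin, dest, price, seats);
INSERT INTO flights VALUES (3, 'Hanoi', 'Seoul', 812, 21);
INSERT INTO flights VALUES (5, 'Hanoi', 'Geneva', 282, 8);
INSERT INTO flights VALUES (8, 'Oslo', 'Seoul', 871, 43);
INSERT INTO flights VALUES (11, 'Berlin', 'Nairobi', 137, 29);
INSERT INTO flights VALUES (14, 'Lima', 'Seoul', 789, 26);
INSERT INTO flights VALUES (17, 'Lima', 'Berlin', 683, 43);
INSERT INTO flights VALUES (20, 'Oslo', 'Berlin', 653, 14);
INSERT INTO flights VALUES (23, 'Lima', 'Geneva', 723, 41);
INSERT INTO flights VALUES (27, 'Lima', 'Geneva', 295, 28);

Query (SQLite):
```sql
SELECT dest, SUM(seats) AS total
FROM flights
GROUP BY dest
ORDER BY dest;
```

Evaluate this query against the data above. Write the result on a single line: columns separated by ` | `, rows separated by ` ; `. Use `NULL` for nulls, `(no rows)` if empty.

Berlin | 57 ; Geneva | 77 ; Nairobi | 29 ; Seoul | 90

Partition flights by dest; compute SUM(seats) within each group.
  Berlin: ids {17, 20} → SUM(seats)=57
  Geneva: ids {5, 23, 27} → SUM(seats)=77
  Nairobi: ids {11} → SUM(seats)=29
  Seoul: ids {3, 8, 14} → SUM(seats)=90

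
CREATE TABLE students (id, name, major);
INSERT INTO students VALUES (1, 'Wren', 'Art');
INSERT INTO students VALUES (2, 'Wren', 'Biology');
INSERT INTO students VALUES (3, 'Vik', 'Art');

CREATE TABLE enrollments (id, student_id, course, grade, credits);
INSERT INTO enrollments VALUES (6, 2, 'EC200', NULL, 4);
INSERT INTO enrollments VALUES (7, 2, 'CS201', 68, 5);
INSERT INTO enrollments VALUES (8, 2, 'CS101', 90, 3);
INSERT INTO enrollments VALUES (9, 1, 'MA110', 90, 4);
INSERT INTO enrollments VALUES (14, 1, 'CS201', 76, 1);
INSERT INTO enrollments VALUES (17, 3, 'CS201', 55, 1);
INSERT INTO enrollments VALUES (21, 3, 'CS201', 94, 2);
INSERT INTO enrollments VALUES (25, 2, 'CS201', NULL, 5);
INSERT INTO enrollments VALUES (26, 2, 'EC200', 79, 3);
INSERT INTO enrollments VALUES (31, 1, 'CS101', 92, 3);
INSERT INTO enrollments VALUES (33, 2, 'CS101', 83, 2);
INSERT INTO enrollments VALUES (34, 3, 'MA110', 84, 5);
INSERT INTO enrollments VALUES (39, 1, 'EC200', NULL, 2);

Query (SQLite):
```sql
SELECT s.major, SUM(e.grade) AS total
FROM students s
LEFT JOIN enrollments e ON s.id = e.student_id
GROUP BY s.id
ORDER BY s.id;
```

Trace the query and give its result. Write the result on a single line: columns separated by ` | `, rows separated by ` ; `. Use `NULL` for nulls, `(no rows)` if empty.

LEFT JOIN keeps every students row; unmatched ones get NULL for enrollments columns.
Group by students.id and compute SUM(e.grade). SUM over an all-NULL group is NULL.
  1: ids {9, 14, 31, 39} → SUM(e.grade)=258
  2: ids {6, 7, 8, 25, 26, 33} → SUM(e.grade)=320
  3: ids {17, 21, 34} → SUM(e.grade)=233

Art | 258 ; Biology | 320 ; Art | 233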